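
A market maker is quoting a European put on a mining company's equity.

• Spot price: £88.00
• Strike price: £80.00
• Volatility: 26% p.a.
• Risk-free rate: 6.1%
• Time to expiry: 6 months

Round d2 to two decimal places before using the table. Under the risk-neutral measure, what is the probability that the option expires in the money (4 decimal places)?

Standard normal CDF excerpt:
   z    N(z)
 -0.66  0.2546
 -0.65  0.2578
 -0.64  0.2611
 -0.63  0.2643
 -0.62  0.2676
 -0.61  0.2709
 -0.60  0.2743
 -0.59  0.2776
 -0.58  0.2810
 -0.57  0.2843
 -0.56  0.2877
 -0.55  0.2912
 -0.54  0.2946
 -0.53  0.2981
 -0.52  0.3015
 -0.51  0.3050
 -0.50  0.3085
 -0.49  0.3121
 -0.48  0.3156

σ√T = 0.26 × 0.7071 = 0.1838
ln(S/K) + (r + σ²/2)T = ln(88/80) + (0.061 + 0.26²/2)·0.5 = 0.0953 + 0.0474 = 0.1427
d₁ = 0.1427 / 0.1838 = 0.7762 ⇒ 0.78
d₂ = d₁ − σ√T = 0.7762 − 0.1838 = 0.5924 ⇒ 0.59
Risk-neutral Pr[S_T < K] = N(−d₂) = N(-0.59) = 0.2776

0.2776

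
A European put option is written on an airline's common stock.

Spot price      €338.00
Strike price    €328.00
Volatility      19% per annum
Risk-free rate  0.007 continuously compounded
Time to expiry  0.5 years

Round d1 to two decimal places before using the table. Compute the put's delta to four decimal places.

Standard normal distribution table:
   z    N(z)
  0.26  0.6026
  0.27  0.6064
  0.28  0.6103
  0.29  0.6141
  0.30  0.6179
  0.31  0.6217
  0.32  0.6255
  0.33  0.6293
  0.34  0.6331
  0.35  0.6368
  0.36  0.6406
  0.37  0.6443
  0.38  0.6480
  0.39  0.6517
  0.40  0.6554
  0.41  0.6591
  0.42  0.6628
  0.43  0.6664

σ√T = 0.19 × 0.7071 = 0.1344
d₁ = [ln(338/328) + (0.007 + 0.19²/2)·0.5] / 0.1344 = [0.0300 + 0.0125] / 0.1344 = 0.3168 ≈ 0.32
N(d₁) = N(0.32) = 0.6255
Δ_put = N(d₁) − 1 = 0.6255 − 1 = -0.3745

-0.3745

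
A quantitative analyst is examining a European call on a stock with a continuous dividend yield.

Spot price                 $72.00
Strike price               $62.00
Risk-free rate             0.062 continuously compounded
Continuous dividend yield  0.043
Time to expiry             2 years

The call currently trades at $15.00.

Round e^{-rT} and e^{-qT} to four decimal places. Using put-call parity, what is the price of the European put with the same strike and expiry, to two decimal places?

e^(−qT) = e^(−0.043·2) = 0.9176;  e^(−rT) = e^(−0.062·2) = 0.8834
Put-call parity: C − P = S·e^(−qT) − K·e^(−rT) = 72·0.9176 − 62·0.8834 = 66.0672 − 54.7708 = 11.2964
P = C − (C − P) = 15.00 − (11.2964) = 3.7036

$3.70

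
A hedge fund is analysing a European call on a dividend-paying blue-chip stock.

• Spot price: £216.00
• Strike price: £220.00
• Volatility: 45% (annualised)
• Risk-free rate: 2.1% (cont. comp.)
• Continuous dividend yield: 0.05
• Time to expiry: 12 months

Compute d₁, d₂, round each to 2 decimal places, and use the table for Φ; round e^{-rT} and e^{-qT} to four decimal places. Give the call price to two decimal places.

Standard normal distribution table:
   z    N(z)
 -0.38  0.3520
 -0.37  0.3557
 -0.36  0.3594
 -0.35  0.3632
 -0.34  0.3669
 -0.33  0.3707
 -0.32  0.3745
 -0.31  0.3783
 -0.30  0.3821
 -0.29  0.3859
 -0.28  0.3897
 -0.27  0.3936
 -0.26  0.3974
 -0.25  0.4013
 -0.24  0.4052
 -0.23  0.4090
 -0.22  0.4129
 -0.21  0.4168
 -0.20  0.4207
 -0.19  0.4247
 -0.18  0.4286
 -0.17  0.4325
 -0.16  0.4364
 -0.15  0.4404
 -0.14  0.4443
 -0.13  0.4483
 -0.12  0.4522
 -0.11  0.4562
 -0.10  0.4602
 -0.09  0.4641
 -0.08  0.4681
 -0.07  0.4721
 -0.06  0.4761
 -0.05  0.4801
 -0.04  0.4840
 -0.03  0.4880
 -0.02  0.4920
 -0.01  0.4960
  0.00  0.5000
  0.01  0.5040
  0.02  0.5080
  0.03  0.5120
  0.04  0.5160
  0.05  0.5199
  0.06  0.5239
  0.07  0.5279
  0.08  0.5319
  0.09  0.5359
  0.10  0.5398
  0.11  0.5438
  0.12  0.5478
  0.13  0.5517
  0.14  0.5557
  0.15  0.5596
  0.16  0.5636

£32.69

σ√T = 0.45 × 1.0000 = 0.4500
d₁ = [ln(216/220) + (0.021 − 0.05 + 0.45²/2)·1] / 0.4500 = [-0.0183 + 0.0723] / 0.4500 = 0.1198 ⇒ 0.12
d₂ = d₁ − σ√T = 0.1198 − 0.4500 = -0.3302 ⇒ -0.33
e^(−qT) = e^(−0.05·1) = 0.9512;  e^(−rT) = e^(−0.021·1) = 0.9792
C = 216·0.9512·N(0.12) − 220·0.9792·N(-0.33) = 216·0.9512·0.5478 − 220·0.9792·0.3707 = 112.5505 − 79.8577 = 32.6929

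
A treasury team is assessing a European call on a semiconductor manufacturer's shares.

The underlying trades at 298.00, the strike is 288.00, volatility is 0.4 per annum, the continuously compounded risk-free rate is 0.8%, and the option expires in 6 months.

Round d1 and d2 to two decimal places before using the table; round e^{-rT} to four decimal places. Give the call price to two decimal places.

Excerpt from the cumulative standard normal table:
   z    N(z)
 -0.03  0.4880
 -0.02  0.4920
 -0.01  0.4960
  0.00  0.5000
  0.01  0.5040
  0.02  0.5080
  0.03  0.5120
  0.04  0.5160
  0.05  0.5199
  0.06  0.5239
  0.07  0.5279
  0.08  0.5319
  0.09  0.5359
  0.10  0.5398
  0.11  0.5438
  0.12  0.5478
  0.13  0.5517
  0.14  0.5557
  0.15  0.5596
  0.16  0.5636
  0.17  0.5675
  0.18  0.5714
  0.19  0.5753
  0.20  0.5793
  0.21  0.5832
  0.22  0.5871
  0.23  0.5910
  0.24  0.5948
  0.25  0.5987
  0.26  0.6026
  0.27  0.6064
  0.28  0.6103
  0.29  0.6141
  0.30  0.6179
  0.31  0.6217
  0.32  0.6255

σ√T = 0.4·√0.5 = 0.2828
ln(S/K) + (r + σ²/2)T = ln(298/288) + (0.008 + 0.4²/2)·0.5 = 0.0341 + 0.0440 = 0.0781
d₁ = 0.0781 / 0.2828 = 0.2762 ⇒ 0.28
d₂ = d₁ − σ√T = 0.2762 − 0.2828 = -0.0066 ⇒ -0.01
e^(−rT) = e^(−0.008·0.5) = 0.9960
N(d₁) = N(0.28) = 0.6103;  N(d₂) = N(-0.01) = 0.4960
C = 298·0.6103 − 288·0.9960·0.4960 = 181.8694 − 142.2766 = 39.5928

39.59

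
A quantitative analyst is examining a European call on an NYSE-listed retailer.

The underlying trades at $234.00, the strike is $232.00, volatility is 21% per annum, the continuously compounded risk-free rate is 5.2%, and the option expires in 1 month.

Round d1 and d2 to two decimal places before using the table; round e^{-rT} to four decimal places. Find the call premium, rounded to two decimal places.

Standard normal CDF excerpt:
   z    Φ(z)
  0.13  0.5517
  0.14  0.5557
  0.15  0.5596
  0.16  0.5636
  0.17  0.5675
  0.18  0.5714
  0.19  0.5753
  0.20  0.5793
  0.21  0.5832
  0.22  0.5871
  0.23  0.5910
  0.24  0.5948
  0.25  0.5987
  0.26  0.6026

$7.19

T = 0.08333;  σ√T = 0.0606
d₁ = [ln(234/232) + (0.052 + 0.21²/2)·0.08333] / 0.0606 = [0.0086 + 0.0062] / 0.0606 = 0.2434 which rounds to 0.24
d₂ = d₁ − σ√T = 0.2434 − 0.0606 = 0.1828 which rounds to 0.18
e^(−rT) = e^(−0.052·0.08333) = 0.9957
N(d₁) = N(0.24) = 0.5948;  N(d₂) = N(0.18) = 0.5714
C = 234·0.5948 − 232·0.9957·0.5714 = 139.1832 − 131.9948 = 7.1884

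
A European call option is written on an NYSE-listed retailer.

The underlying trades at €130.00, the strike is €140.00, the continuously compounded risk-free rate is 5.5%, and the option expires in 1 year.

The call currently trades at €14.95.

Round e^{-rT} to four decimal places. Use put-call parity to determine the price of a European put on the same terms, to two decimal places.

€17.46

e^(−rT) = e^(−0.055·1) = 0.9465
Put-call parity: C − P = S − K·e^(−rT) = 130 − 140·0.9465 = 130 − 132.5100 = -2.5100
P = C − (C − P) = 14.95 − (-2.5100) = 17.4600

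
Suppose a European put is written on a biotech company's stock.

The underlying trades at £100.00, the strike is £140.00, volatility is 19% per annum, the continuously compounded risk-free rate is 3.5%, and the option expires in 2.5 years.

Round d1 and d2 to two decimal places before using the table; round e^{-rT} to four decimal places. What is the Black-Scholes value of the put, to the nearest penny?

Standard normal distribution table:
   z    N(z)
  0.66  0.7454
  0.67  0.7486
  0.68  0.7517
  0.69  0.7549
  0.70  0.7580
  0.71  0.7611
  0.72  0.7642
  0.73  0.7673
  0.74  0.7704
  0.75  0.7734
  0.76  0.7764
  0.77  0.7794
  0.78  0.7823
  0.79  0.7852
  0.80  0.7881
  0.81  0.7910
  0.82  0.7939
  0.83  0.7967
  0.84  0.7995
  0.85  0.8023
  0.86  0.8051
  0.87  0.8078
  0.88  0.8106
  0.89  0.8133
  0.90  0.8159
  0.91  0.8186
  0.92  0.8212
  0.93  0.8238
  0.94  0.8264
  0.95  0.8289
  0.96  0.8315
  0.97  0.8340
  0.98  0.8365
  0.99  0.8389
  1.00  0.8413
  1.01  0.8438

T = 2.5;  σ√T = 0.3004
ln(S/K) + (r + σ²/2)T = ln(100/140) + (0.035 + 0.19²/2)·2.5 = -0.3365 + 0.1326 = -0.2038
d₁ = -0.2038 / 0.3004 = -0.6785 which rounds to -0.68
d₂ = d₁ − σ√T = -0.6785 − 0.3004 = -0.9790 which rounds to -0.98
exp(−rT) = exp(−0.035·2.5) = 0.9162
N(−d₂) = N(0.98) = 0.8365;  N(−d₁) = N(0.68) = 0.7517
P = 140·0.9162·0.8365 − 100·0.7517 = 107.2962 − 75.1700 = 32.1262

£32.13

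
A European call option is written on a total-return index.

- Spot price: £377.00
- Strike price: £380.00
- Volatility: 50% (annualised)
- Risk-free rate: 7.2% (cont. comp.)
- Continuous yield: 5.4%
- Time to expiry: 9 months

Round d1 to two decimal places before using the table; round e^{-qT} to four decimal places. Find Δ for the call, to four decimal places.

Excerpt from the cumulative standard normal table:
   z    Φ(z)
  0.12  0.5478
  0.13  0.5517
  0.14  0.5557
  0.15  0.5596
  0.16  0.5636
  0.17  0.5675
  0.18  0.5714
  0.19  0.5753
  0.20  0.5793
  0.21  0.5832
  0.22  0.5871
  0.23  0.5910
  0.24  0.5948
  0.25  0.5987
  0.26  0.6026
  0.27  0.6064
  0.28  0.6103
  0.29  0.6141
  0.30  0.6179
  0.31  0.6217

σ√T = 0.5·√0.75 = 0.4330
d₁ = [ln(377/380) + (0.072 − 0.054 + 0.5²/2)·0.75] / 0.4330 = [-0.0079 + 0.1072] / 0.4330 = 0.2294 ⇒ 0.23
N(d₁) = N(0.23) = 0.5910
Δ_call = e^(−qT)·N(d₁) = 0.9603·0.5910 = 0.5675

0.5675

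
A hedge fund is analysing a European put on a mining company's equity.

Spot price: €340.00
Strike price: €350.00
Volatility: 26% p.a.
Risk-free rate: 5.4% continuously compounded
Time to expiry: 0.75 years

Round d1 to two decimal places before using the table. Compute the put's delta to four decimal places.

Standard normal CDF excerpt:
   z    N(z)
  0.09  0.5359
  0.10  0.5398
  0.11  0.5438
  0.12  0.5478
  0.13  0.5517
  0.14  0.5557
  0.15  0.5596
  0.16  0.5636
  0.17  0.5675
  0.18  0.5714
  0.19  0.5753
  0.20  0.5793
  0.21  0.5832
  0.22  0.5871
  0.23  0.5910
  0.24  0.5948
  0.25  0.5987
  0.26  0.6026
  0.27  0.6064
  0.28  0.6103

σ√T = 0.26 × 0.8660 = 0.2252
ln(S/K) + (r + σ²/2)T = ln(340/350) + (0.054 + 0.26²/2)·0.75 = -0.0290 + 0.0659 = 0.0369
d₁ = 0.0369 / 0.2252 = 0.1637 which rounds to 0.16
N(d₁) = N(0.16) = 0.5636
Δ_put = N(d₁) − 1 = 0.5636 − 1 = -0.4364

-0.4364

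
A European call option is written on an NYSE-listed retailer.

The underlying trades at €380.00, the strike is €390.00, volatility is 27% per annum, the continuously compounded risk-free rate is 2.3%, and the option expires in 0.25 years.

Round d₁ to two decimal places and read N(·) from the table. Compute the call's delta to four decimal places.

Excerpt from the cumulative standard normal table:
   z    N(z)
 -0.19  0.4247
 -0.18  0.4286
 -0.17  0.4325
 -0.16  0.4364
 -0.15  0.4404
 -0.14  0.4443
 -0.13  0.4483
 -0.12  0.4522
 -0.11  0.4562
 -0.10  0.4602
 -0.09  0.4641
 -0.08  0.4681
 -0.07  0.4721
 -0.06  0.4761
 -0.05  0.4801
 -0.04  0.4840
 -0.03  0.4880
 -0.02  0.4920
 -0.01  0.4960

0.4681

T = 0.25;  σ√T = 0.1350
d₁ = [ln(380/390) + (0.023 + 0.27²/2)·0.25] / 0.1350 = [-0.0260 + 0.0149] / 0.1350 = -0.0823 ⇒ -0.08
N(d₁) = N(-0.08) = 0.4681
Δ_call = N(d₁) = 0.4681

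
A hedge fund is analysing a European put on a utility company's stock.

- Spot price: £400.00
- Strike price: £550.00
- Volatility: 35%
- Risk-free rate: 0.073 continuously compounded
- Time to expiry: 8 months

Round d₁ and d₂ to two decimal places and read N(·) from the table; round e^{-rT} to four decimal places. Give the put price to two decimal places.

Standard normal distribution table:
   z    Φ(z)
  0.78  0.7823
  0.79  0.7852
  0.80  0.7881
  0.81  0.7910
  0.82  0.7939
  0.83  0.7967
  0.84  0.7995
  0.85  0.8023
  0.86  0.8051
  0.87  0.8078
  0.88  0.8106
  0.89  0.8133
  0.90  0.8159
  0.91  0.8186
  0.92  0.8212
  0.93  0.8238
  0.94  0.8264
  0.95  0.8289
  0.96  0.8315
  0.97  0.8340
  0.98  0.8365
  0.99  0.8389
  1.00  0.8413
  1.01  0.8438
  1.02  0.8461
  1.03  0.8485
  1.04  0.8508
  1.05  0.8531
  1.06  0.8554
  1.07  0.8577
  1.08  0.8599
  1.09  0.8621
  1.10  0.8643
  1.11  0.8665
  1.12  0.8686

£136.39

σ√T = 0.35 × 0.8165 = 0.2858
ln(S/K) + (r + σ²/2)T = ln(400/550) + (0.073 + 0.35²/2)·0.6667 = -0.3185 + 0.0895 = -0.2290
d₁ = -0.2290 / 0.2858 = -0.8012 ⇒ -0.80
d₂ = d₁ − σ√T = -0.8012 − 0.2858 = -1.0869 ⇒ -1.09
e^(−rT) = e^(−0.073·0.6667) = 0.9525
P = 550·0.9525·N(1.09) − 400·N(0.80) = 550·0.9525·0.8621 − 400·0.7881 = 451.6326 − 315.2400 = 136.3926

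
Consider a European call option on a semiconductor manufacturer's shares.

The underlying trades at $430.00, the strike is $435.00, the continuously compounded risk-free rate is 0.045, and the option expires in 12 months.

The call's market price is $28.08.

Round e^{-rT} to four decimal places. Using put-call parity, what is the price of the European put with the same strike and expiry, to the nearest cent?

exp(−rT) = exp(−0.045·1) = 0.9560
Put-call parity: C − P = S − K·e^(−rT) = 430 − 435·0.9560 = 430 − 415.8600 = 14.1400
P = C − (C − P) = 28.08 − (14.1400) = 13.9400

$13.94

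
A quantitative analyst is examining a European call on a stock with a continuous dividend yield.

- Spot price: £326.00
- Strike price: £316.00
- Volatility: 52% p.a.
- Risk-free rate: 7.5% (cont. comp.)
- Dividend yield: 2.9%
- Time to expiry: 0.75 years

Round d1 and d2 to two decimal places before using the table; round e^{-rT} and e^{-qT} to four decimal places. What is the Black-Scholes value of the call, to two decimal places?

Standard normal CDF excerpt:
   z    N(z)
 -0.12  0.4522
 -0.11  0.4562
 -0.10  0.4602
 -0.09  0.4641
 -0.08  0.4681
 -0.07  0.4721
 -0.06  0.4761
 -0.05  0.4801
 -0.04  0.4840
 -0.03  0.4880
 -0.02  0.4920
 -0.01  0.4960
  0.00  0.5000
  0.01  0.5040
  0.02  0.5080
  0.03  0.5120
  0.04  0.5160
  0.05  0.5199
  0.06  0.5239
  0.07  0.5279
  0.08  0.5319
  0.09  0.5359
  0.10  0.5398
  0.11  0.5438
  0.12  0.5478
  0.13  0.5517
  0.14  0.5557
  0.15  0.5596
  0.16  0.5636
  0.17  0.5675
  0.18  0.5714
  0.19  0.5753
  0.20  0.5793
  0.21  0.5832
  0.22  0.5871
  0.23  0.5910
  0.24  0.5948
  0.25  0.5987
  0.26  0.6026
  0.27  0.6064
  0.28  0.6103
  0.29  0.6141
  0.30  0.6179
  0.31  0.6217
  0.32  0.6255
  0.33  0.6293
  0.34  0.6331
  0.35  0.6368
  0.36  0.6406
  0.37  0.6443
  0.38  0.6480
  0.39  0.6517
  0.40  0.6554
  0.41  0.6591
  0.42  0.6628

σ√T = 0.52·√0.75 = 0.4503
d₁ = [ln(326/316) + (0.075 − 0.029 + ½·0.52²)·0.75] / (σ√T) = (0.0312 + 0.1359) / 0.4503 = 0.3710 which rounds to 0.37
d₂ = 0.3710 − 0.4503 = -0.0794 which rounds to -0.08
exp(−qT) = exp(−0.029·0.75) = 0.9785;  exp(−rT) = exp(−0.075·0.75) = 0.9453
N(d₁) = N(0.37) = 0.6443;  N(d₂) = N(-0.08) = 0.4681
C = 326·0.9785·0.6443 − 316·0.9453·0.4681 = 205.5259 − 139.8284 = 65.6975

£65.70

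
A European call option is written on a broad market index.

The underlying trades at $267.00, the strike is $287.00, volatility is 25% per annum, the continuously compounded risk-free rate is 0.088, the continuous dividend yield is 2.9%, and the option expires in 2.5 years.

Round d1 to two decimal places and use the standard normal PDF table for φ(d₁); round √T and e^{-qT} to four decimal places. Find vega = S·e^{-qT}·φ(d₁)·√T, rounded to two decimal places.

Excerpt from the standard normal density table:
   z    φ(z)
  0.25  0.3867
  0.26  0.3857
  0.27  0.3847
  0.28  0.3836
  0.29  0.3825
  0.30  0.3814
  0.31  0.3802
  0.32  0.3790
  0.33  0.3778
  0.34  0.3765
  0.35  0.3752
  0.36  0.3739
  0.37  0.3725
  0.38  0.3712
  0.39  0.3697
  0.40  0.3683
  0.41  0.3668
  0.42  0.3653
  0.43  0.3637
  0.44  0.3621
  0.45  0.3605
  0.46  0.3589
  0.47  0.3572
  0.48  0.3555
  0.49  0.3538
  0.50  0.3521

σ√T = 0.25·√2.5 = 0.3953
ln(S/K) + (r − q + σ²/2)T = ln(267/287) + (0.088 − 0.029 + 0.25²/2)·2.5 = -0.0722 + 0.2256 = 0.1534
d₁ = 0.1534 / 0.3953 = 0.3881 ≈ 0.39
√T = √2.5 = 1.5811
φ(d₁) = φ(0.39) = 0.3697
e^(−qT) = e^(−0.029·2.5) = 0.9301
vega = S·e^(−qT)·φ(d₁)·√T = 267·0.9301·0.3697·1.5811 = 145.1609
(Call and put vega coincide under Black-Scholes.)

145.16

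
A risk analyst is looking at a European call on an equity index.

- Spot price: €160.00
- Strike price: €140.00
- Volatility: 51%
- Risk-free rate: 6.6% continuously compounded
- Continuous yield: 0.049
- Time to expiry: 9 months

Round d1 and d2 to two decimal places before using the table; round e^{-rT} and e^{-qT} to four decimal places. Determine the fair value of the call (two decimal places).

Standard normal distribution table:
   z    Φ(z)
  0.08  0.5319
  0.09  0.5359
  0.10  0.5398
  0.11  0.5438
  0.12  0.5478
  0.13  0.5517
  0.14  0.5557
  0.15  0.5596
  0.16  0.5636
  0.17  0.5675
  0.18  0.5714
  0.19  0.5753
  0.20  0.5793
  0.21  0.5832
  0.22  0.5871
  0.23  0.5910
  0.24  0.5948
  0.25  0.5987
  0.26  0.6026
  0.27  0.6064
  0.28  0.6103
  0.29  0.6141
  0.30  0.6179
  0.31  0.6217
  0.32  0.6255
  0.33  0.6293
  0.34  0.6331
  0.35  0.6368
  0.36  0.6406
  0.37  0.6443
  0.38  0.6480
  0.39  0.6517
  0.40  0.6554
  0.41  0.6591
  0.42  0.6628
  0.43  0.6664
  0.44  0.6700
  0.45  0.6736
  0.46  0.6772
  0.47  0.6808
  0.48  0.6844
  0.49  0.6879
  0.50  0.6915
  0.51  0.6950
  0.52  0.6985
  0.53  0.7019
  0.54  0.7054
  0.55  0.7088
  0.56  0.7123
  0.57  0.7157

€36.86

σ√T = 0.51 × 0.8660 = 0.4417
ln(S/K) + (r − q + σ²/2)T = ln(160/140) + (0.066 − 0.049 + 0.51²/2)·0.75 = 0.1335 + 0.1103 = 0.2438
d₁ = 0.2438 / 0.4417 = 0.5520 → 0.55
d₂ = d₁ − σ√T = 0.5520 − 0.4417 = 0.1104 → 0.11
exp(−qT) = exp(−0.049·0.75) = 0.9639;  exp(−rT) = exp(−0.066·0.75) = 0.9517
N(d₁) = N(0.55) = 0.7088;  N(d₂) = N(0.11) = 0.5438
C = 160·0.9639·0.7088 − 140·0.9517·0.5438 = 109.3140 − 72.4548 = 36.8591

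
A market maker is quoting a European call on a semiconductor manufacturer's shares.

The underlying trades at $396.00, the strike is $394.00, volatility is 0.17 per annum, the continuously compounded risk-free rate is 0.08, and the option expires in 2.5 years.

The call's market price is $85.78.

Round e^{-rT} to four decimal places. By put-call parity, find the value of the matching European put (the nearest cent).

exp(−rT) = exp(−0.08·2.5) = 0.8187
Put-call parity: C − P = S − K·e^(−rT) = 396 − 394·0.8187 = 396 − 322.5678 = 73.4322
P = C − (C − P) = 85.78 − (73.4322) = 12.3478

$12.35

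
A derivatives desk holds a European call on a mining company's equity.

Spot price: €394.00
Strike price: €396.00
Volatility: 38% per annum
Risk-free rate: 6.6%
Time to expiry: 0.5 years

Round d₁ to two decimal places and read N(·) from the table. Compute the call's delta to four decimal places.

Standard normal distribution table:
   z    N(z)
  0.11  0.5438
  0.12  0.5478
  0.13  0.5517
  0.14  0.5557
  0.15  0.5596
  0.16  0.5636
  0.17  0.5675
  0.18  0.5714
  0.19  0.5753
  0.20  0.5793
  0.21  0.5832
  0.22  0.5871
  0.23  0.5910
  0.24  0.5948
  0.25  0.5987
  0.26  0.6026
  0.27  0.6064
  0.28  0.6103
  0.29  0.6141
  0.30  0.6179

σ√T = 0.38 × 0.7071 = 0.2687
ln(S/K) + (r + σ²/2)T = ln(394/396) + (0.066 + 0.38²/2)·0.5 = -0.0051 + 0.0691 = 0.0640
d₁ = 0.0640 / 0.2687 = 0.2383 which rounds to 0.24
N(d₁) = N(0.24) = 0.5948
Δ_call = N(d₁) = 0.5948

0.5948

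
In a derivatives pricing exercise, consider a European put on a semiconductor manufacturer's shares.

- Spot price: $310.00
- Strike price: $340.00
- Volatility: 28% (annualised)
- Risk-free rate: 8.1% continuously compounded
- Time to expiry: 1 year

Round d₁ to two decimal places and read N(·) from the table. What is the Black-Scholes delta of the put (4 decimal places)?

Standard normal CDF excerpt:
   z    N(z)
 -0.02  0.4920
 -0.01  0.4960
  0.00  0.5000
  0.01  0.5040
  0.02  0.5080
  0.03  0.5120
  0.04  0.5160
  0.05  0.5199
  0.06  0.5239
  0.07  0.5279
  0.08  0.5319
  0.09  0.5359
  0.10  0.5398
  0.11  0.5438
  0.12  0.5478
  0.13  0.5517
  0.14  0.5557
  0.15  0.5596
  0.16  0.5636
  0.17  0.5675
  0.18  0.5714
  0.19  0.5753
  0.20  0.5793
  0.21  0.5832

T = 1;  σ√T = 0.2800
d₁ = [ln(310/340) + (0.081 + 0.28²/2)·1] / 0.2800 = [-0.0924 + 0.1202] / 0.2800 = 0.0994 ⇒ 0.10
N(d₁) = N(0.10) = 0.5398
Δ_put = N(d₁) − 1 = 0.5398 − 1 = -0.4602

-0.4602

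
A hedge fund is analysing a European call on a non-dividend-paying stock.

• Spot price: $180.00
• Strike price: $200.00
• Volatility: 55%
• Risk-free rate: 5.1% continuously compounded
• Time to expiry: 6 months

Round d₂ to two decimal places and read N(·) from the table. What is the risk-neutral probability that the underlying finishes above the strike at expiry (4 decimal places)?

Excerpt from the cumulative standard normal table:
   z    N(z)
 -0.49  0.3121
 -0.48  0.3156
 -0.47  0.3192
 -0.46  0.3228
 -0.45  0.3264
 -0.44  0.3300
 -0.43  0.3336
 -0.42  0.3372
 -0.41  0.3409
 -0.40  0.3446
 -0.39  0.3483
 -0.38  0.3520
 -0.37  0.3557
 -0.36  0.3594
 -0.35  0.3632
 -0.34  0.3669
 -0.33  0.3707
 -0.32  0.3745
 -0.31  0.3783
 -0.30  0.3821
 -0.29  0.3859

σ√T = 0.55·√0.5 = 0.3889
d₁ = [ln(180/200) + (0.051 + 0.55²/2)·0.5] / 0.3889 = [-0.1054 + 0.1011] / 0.3889 = -0.0109 ⇒ -0.01
d₂ = d₁ − σ√T = -0.0109 − 0.3889 = -0.3998 ⇒ -0.40
Risk-neutral Pr[S_T > K] = N(d₂) = N(-0.40) = 0.3446

0.3446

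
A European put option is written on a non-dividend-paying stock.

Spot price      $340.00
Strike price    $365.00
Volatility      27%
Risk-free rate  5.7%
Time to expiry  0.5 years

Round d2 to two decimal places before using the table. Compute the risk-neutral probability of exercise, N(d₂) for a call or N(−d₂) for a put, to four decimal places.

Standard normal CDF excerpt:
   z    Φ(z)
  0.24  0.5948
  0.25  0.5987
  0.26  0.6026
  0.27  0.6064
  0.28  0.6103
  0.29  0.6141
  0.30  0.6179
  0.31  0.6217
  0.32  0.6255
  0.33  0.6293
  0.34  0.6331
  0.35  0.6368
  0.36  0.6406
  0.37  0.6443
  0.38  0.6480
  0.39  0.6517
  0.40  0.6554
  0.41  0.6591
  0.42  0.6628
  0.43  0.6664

T = 0.5;  σ√T = 0.1909
d₁ = [ln(340/365) + (0.057 + 0.27²/2)·0.5] / 0.1909 = [-0.0710 + 0.0467] / 0.1909 = -0.1269 which rounds to -0.13
d₂ = d₁ − σ√T = -0.1269 − 0.1909 = -0.3178 which rounds to -0.32
Risk-neutral Pr[S_T < K] = N(−d₂) = N(0.32) = 0.6255

0.6255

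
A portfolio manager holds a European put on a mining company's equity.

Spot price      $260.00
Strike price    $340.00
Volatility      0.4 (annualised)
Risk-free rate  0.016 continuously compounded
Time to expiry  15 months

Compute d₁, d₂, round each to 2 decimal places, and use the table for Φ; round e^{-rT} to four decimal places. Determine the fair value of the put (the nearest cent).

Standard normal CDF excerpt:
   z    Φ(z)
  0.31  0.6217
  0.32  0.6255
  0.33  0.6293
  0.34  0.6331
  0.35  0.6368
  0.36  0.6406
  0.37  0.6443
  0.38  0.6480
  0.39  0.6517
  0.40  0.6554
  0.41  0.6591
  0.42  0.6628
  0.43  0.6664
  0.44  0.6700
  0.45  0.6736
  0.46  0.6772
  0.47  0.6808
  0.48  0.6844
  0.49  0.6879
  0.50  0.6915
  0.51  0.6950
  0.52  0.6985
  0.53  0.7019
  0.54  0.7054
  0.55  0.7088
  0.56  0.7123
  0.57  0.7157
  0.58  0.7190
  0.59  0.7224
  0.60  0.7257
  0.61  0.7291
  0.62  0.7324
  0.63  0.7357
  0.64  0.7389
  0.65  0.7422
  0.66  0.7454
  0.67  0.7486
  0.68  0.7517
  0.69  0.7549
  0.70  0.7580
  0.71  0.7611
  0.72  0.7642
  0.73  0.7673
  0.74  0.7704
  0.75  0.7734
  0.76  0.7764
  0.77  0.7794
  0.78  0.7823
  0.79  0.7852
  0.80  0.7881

$97.10

σ√T = 0.4·√1.25 = 0.4472
d₁ = [ln(260/340) + (0.016 + 0.4²/2)·1.25] / 0.4472 = [-0.2683 + 0.1200] / 0.4472 = -0.3315 which rounds to -0.33
d₂ = d₁ − σ√T = -0.3315 − 0.4472 = -0.7787 which rounds to -0.78
e^(−rT) = e^(−0.016·1.25) = 0.9802
N(−d₂) = N(0.78) = 0.7823;  N(−d₁) = N(0.33) = 0.6293
P = 340·0.9802·0.7823 − 260·0.6293 = 260.7156 − 163.6180 = 97.0976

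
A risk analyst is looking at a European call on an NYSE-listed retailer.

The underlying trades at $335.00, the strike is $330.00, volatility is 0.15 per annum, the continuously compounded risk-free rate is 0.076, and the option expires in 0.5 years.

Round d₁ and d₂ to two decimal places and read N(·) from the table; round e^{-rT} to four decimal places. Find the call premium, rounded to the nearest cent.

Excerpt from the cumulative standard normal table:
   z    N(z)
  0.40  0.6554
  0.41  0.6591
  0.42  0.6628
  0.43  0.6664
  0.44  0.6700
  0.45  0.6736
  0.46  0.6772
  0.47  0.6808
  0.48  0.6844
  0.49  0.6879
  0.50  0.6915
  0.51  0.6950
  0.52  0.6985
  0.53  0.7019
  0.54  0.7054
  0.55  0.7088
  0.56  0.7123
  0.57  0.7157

$23.45

σ√T = 0.15·√0.5 = 0.1061
d₁ = [ln(335/330) + (0.076 + 0.15²/2)·0.5] / 0.1061 = [0.0150 + 0.0436] / 0.1061 = 0.5531 which rounds to 0.55
d₂ = d₁ − σ√T = 0.5531 − 0.1061 = 0.4470 which rounds to 0.45
e^(−rT) = e^(−0.076·0.5) = 0.9627
N(d₁) = N(0.55) = 0.7088;  N(d₂) = N(0.45) = 0.6736
C = 335·0.7088 − 330·0.9627·0.6736 = 237.4480 − 213.9967 = 23.4513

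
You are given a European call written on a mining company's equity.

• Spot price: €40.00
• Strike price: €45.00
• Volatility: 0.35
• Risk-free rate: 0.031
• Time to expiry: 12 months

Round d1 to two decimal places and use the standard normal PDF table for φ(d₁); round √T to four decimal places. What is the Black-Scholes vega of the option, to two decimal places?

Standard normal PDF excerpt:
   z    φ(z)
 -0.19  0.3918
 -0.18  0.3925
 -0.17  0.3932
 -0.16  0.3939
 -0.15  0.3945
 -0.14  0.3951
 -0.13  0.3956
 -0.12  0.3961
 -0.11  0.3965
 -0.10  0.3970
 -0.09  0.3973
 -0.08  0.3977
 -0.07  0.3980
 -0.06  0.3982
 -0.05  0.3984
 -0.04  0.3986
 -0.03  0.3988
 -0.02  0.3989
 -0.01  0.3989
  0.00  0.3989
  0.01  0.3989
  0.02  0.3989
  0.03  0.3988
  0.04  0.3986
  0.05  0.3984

T = 1;  σ√T = 0.3500
d₁ = [ln(40/45) + (0.031 + 0.35²/2)·1] / 0.3500 = [-0.1178 + 0.0922] / 0.3500 = -0.0730 → -0.07
√T = √1 = 1.0000
φ(d₁) = φ(-0.07) = 0.3980
vega = S·φ(d₁)·√T = 40·0.3980·1.0000 = 15.9200

15.92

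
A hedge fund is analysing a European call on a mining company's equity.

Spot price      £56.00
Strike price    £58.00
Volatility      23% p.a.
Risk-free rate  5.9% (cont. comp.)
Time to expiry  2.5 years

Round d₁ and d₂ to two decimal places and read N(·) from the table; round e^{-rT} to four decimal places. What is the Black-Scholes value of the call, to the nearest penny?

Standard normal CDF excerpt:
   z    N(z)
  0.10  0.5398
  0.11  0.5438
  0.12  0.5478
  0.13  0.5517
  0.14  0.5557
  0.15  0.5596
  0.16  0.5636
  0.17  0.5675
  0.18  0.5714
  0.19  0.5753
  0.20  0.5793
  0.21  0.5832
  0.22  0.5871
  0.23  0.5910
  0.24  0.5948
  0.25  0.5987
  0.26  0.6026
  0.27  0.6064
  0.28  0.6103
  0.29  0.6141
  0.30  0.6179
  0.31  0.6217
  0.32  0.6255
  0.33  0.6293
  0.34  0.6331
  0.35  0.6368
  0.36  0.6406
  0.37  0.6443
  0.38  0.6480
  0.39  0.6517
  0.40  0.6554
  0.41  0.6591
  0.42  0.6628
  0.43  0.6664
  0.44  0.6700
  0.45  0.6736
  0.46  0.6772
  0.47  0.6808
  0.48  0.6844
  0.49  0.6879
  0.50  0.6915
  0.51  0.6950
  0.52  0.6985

£10.91

σ√T = 0.23·√2.5 = 0.3637
ln(S/K) + (r + σ²/2)T = ln(56/58) + (0.059 + 0.23²/2)·2.5 = -0.0351 + 0.2136 = 0.1785
d₁ = 0.1785 / 0.3637 = 0.4909 ⇒ 0.49
d₂ = d₁ − σ√T = 0.4909 − 0.3637 = 0.1273 ⇒ 0.13
e^(−rT) = e^(−0.059·2.5) = 0.8629
N(d₁) = N(0.49) = 0.6879;  N(d₂) = N(0.13) = 0.5517
C = 56·0.6879 − 58·0.8629·0.5517 = 38.5224 − 27.6116 = 10.9108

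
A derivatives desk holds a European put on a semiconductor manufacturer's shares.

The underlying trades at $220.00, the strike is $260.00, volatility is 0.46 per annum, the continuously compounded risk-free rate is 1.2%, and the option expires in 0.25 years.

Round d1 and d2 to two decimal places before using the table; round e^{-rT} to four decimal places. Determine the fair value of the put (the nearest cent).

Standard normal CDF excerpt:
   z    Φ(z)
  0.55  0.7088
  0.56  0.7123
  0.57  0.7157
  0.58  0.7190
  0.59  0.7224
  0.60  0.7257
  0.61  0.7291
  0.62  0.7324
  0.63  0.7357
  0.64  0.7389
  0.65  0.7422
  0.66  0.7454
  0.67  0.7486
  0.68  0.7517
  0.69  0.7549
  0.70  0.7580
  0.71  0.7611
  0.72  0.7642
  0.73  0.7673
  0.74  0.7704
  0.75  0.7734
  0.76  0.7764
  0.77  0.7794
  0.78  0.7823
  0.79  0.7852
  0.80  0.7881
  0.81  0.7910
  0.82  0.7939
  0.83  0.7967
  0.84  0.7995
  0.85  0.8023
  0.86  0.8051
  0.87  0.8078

σ√T = 0.46 × 0.5000 = 0.2300
d₁ = [ln(220/260) + (0.012 + ½·0.46²)·0.25] / (σ√T) = (-0.1671 + 0.0295) / 0.2300 = -0.5983 which rounds to -0.60
d₂ = -0.5983 − 0.2300 = -0.8283 which rounds to -0.83
e^(−rT) = e^(−0.012·0.25) = 0.9970
P = 260·0.9970·N(0.83) − 220·N(0.60) = 260·0.9970·0.7967 − 220·0.7257 = 206.5206 − 159.6540 = 46.8666

$46.87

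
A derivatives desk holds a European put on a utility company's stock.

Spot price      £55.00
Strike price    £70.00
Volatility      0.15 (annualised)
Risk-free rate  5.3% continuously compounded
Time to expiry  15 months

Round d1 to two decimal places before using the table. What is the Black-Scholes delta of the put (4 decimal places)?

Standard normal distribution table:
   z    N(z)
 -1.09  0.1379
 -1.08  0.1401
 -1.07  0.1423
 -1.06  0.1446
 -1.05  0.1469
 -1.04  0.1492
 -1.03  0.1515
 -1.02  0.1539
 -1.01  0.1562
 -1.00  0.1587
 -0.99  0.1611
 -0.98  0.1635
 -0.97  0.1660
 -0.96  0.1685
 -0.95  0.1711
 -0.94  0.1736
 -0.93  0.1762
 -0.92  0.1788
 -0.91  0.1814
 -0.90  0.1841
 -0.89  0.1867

σ√T = 0.15·√1.25 = 0.1677
d₁ = [ln(55/70) + (0.053 + ½·0.15²)·1.25] / (σ√T) = (-0.2412 + 0.0803) / 0.1677 = -0.9591 ⇒ -0.96
N(d₁) = N(-0.96) = 0.1685
Δ_put = N(d₁) − 1 = 0.1685 − 1 = -0.8315

-0.8315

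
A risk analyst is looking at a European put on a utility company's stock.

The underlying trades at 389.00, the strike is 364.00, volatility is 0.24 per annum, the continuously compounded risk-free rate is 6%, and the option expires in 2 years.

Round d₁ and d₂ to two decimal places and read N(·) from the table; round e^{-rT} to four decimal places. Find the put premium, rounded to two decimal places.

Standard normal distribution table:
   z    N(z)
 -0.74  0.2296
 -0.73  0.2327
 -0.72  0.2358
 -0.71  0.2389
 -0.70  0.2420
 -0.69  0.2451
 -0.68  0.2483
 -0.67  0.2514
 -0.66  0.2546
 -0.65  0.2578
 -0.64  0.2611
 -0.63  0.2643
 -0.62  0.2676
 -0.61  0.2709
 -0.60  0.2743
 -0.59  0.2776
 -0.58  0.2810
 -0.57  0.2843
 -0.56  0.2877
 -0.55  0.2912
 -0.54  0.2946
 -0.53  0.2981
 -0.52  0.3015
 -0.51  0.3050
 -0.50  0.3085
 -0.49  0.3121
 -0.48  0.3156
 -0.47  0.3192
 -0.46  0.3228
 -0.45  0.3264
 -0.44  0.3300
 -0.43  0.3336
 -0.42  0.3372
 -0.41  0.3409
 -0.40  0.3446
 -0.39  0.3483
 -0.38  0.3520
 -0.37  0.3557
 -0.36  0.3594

21.91

T = 2;  σ√T = 0.3394
ln(S/K) + (r + σ²/2)T = ln(389/364) + (0.06 + 0.24²/2)·2 = 0.0664 + 0.1776 = 0.2440
d₁ = 0.2440 / 0.3394 = 0.7190 ≈ 0.72
d₂ = d₁ − σ√T = 0.7190 − 0.3394 = 0.3796 ≈ 0.38
exp(−rT) = exp(−0.06·2) = 0.8869
N(−d₂) = N(-0.38) = 0.3520;  N(−d₁) = N(-0.72) = 0.2358
P = 364·0.8869·0.3520 − 389·0.2358 = 113.6367 − 91.7262 = 21.9105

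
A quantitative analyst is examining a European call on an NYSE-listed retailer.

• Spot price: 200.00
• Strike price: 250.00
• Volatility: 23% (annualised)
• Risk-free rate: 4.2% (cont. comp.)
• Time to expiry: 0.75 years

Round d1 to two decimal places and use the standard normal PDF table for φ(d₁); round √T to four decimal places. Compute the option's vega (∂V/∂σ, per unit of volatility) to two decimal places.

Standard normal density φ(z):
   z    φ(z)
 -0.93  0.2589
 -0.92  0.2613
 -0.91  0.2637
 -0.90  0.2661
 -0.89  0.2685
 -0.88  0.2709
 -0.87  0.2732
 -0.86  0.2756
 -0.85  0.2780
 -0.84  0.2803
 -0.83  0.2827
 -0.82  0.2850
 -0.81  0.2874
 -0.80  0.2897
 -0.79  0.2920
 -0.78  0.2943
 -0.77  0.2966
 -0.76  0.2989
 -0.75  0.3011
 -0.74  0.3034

47.73

σ√T = 0.23 × 0.8660 = 0.1992
ln(S/K) + (r + σ²/2)T = ln(200/250) + (0.042 + 0.23²/2)·0.75 = -0.2231 + 0.0513 = -0.1718
d₁ = -0.1718 / 0.1992 = -0.8625 which rounds to -0.86
√T = √0.75 = 0.8660
φ(d₁) = φ(-0.86) = 0.2756
vega = S·φ(d₁)·√T = 200·0.2756·0.8660 = 47.7339
(The put has the same vega.)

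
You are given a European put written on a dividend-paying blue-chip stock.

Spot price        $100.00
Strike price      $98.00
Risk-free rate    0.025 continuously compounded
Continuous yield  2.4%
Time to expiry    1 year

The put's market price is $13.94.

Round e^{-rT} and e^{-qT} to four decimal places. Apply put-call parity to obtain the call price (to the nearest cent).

$15.99

exp(−qT) = exp(−0.024·1) = 0.9763;  exp(−rT) = exp(−0.025·1) = 0.9753
Put-call parity: C − P = S·e^(−qT) − K·e^(−rT) = 100·0.9763 − 98·0.9753 = 97.6300 − 95.5794 = 2.0506
C = P + (C − P) = 13.94 + (2.0506) = 15.9906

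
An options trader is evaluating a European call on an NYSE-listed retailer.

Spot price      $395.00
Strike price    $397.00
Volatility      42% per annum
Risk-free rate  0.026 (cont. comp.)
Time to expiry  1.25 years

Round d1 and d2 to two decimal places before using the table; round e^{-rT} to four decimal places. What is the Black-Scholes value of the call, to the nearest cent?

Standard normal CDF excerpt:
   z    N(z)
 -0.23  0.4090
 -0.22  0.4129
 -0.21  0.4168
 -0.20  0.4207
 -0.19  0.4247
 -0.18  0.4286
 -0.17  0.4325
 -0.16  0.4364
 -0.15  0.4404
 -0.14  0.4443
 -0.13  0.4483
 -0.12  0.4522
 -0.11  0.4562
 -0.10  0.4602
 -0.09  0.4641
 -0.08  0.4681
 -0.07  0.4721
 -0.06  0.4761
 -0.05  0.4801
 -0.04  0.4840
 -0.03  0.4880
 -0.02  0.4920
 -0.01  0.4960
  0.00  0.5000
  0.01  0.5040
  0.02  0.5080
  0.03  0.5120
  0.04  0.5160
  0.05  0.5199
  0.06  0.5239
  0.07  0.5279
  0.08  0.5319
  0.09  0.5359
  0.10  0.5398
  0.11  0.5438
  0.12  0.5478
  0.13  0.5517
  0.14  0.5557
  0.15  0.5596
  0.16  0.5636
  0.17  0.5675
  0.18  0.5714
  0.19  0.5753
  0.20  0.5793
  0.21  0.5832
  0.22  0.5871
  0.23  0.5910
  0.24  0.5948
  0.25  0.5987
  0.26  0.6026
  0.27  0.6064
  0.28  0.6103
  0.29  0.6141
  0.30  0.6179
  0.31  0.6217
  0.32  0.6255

T = 1.25;  σ√T = 0.4696
d₁ = [ln(395/397) + (0.026 + ½·0.42²)·1.25] / (σ√T) = (-0.0051 + 0.1427) / 0.4696 = 0.2932 which rounds to 0.29
d₂ = 0.2932 − 0.4696 = -0.1763 which rounds to -0.18
exp(−rT) = exp(−0.026·1.25) = 0.9680
C = 395·N(0.29) − 397·0.9680·N(-0.18) = 395·0.6141 − 397·0.9680·0.4286 = 242.5695 − 164.7093 = 77.8602

$77.86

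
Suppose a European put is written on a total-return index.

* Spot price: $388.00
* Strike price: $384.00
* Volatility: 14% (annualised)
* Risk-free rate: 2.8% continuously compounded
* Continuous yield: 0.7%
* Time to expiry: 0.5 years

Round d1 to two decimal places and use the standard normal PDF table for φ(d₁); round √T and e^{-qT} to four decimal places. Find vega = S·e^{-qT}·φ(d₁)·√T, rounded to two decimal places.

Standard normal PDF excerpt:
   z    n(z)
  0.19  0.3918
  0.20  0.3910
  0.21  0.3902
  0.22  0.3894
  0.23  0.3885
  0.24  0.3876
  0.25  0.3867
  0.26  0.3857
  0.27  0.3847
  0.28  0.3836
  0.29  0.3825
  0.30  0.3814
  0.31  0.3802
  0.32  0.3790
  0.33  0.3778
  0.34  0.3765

σ√T = 0.14·√0.5 = 0.0990
d₁ = [ln(388/384) + (0.028 − 0.007 + 0.14²/2)·0.5] / 0.0990 = [0.0104 + 0.0154] / 0.0990 = 0.2602 → 0.26
√T = √0.5 = 0.7071
φ(d₁) = φ(0.26) = 0.3857
exp(−qT) = exp(−0.007·0.5) = 0.9965
vega = S·exp(−qT)·φ(d₁)·√T = 388·0.9965·0.3857·0.7071 = 105.4483

105.45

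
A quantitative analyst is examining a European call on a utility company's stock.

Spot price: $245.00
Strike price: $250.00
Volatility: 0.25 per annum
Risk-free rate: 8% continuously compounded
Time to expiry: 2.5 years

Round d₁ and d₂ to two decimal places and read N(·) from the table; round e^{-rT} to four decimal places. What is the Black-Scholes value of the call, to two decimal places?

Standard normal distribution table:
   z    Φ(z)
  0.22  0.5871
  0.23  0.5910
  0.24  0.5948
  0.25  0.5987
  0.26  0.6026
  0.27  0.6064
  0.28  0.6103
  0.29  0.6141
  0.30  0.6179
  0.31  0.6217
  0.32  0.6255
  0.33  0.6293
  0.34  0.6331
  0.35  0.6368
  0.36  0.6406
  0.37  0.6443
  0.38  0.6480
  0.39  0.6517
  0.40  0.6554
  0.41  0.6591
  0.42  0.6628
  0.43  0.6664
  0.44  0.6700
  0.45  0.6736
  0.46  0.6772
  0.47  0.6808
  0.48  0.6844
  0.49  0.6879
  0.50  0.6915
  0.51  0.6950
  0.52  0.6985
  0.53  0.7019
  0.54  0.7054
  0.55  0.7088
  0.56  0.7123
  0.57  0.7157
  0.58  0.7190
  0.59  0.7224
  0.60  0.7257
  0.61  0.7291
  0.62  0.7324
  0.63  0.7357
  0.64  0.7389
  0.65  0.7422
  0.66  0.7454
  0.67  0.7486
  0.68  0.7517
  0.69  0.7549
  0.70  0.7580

σ√T = 0.25·√2.5 = 0.3953
ln(S/K) + (r + σ²/2)T = ln(245/250) + (0.08 + 0.25²/2)·2.5 = -0.0202 + 0.2781 = 0.2579
d₁ = 0.2579 / 0.3953 = 0.6525 ≈ 0.65
d₂ = d₁ − σ√T = 0.6525 − 0.3953 = 0.2572 ≈ 0.26
exp(−rT) = exp(−0.08·2.5) = 0.8187
C = 245·N(0.65) − 250·0.8187·N(0.26) = 245·0.7422 − 250·0.8187·0.6026 = 181.8390 − 123.3372 = 58.5018

$58.50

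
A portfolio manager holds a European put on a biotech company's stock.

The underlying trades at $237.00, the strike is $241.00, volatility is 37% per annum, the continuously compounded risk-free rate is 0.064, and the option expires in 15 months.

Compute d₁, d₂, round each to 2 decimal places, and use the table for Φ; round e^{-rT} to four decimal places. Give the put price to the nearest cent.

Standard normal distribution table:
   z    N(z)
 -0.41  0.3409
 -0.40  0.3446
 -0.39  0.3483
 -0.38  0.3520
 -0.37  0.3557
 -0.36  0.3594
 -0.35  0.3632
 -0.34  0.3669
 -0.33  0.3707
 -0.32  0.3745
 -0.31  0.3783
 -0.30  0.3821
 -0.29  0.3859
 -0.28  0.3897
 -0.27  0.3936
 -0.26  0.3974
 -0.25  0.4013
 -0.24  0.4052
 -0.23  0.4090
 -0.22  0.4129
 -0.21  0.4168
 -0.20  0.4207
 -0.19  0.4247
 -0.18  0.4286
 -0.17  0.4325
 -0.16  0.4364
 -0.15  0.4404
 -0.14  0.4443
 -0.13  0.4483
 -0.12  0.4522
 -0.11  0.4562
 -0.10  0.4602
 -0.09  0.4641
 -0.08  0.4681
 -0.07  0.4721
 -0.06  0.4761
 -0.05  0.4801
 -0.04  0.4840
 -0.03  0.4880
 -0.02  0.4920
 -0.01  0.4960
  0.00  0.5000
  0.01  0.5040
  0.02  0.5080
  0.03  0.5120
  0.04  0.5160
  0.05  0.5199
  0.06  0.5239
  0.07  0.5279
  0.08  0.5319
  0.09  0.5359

$30.48

T = 1.25;  σ√T = 0.4137
d₁ = [ln(237/241) + (0.064 + 0.37²/2)·1.25] / 0.4137 = [-0.0167 + 0.1656] / 0.4137 = 0.3598 which rounds to 0.36
d₂ = d₁ − σ√T = 0.3598 − 0.4137 = -0.0539 which rounds to -0.05
exp(−rT) = exp(−0.064·1.25) = 0.9231
N(−d₂) = N(0.05) = 0.5199;  N(−d₁) = N(-0.36) = 0.3594
P = 241·0.9231·0.5199 − 237·0.3594 = 115.6606 − 85.1778 = 30.4828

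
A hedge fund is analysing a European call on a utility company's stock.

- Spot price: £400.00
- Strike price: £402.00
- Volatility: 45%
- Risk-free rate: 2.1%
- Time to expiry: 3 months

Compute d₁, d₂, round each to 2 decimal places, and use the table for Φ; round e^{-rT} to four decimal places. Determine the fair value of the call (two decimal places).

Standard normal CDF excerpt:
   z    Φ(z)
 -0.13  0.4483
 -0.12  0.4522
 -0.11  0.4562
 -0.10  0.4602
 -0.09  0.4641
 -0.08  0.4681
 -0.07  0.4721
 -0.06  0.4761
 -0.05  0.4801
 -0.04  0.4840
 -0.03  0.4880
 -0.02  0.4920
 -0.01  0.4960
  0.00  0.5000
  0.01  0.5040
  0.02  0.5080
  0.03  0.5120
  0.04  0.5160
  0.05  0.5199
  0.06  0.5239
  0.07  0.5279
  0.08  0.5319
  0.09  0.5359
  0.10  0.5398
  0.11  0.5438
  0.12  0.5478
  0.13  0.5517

£35.08

σ√T = 0.45 × 0.5000 = 0.2250
d₁ = [ln(400/402) + (0.021 + 0.45²/2)·0.25] / 0.2250 = [-0.0050 + 0.0306] / 0.2250 = 0.1137 which rounds to 0.11
d₂ = d₁ − σ√T = 0.1137 − 0.2250 = -0.1113 which rounds to -0.11
exp(−rT) = exp(−0.021·0.25) = 0.9948
N(d₁) = N(0.11) = 0.5438;  N(d₂) = N(-0.11) = 0.4562
C = 400·0.5438 − 402·0.9948·0.4562 = 217.5200 − 182.4388 = 35.0812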